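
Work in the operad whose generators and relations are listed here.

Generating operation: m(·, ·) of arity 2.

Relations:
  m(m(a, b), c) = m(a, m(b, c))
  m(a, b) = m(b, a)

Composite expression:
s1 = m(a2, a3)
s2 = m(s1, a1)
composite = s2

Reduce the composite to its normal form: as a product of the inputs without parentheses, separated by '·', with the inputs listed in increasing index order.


a1 · a2 · a3


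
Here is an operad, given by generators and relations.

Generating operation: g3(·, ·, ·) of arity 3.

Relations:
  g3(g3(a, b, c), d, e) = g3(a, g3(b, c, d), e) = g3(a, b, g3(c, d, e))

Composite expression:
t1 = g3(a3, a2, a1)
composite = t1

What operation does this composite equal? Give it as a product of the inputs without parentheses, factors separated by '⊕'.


a3 ⊕ a2 ⊕ a1

Every regrouping of g3 is equal, so read the a-inputs in written order.
g3(a3, a2, a1) flattens to a3 ⊕ a2 ⊕ a1


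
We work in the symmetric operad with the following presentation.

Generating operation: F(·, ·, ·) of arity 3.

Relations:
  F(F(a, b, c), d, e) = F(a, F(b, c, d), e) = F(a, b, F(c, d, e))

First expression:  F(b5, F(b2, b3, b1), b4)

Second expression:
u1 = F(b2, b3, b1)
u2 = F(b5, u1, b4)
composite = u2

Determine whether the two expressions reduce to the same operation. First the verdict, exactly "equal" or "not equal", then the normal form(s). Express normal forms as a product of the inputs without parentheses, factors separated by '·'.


In normal form, the first expression is b5 · b2 · b3 · b1 · b4
In normal form, the second expression is b5 · b2 · b3 · b1 · b4
The forms coincide; equal.

equal; the common form is b5 · b2 · b3 · b1 · b4


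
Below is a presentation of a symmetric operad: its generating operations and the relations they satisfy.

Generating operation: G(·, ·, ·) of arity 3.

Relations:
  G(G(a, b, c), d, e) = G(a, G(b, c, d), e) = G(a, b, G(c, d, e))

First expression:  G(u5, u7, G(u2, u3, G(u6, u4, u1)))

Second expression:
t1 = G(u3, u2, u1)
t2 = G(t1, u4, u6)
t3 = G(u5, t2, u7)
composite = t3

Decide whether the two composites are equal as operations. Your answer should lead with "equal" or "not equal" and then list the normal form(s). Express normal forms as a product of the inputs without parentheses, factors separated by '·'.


not equal: they reduce to u5 · u7 · u2 · u3 · u6 · u4 · u1 and u5 · u3 · u2 · u1 · u4 · u6 · u7

Reducing the first expression gives u5 · u7 · u2 · u3 · u6 · u4 · u1
Reducing the second expression gives u5 · u3 · u2 · u1 · u4 · u6 · u7
The normal forms differ: not equal.


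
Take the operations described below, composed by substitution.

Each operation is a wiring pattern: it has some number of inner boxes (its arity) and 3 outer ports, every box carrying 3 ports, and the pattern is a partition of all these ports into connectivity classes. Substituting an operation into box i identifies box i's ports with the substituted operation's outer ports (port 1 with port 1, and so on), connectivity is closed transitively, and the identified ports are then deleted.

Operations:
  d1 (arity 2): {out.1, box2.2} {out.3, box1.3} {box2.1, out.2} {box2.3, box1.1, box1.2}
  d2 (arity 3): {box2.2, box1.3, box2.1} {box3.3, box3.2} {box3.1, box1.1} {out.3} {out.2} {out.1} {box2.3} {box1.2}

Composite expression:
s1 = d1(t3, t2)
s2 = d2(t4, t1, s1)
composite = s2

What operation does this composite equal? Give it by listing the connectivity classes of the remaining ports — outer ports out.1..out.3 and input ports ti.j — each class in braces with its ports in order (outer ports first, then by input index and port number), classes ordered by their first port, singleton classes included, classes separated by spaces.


{out.1} {out.2} {out.3} {t1.1, t1.2, t4.3} {t1.3} {t2.1, t3.3} {t2.2, t4.1} {t2.3, t3.1, t3.2} {t4.2}

Connectivity passes through glued d2-boundaries; trace each wire chain.
composing d1 on (t3, t2), with out.j its own outer ports: {out.1, t2.2} {out.2, t2.1} {out.3, t3.3} {t2.3, t3.1, t3.2}
composing d2 on (t4, t1, t3, t2), with out.j its own outer ports: {out.1} {out.2} {out.3} {t1.1, t1.2, t4.3} {t1.3} {t2.1, t3.3} {t2.2, t4.1} {t2.3, t3.1, t3.2} {t4.2}


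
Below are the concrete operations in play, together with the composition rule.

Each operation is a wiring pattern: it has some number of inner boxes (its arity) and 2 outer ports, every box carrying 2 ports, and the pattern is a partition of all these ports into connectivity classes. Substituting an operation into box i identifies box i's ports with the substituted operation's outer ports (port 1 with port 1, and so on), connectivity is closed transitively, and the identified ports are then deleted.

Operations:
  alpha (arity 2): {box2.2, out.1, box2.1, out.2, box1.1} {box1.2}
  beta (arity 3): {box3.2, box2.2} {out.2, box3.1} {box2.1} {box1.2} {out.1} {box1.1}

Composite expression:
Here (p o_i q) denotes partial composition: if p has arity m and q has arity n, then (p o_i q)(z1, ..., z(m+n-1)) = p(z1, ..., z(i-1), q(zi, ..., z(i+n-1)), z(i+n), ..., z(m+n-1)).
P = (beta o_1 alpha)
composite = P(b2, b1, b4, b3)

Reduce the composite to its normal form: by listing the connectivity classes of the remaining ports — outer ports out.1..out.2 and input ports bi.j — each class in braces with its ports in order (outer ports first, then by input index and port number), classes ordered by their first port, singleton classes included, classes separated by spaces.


{out.1} {out.2, b3.1} {b1.1, b1.2, b2.1} {b2.2} {b3.2, b4.2} {b4.1}


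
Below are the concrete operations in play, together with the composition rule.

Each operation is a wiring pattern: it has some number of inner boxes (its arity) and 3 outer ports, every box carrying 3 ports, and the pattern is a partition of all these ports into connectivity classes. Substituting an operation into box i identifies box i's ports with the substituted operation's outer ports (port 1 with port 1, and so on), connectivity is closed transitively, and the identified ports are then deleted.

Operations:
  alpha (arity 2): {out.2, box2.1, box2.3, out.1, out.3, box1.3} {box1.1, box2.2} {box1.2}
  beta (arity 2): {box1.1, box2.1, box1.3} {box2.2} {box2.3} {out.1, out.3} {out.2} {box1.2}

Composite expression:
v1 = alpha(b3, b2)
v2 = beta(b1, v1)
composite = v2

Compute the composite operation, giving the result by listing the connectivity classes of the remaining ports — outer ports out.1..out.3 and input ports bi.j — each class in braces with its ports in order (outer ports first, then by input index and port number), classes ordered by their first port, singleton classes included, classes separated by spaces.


{out.1, out.3} {out.2} {b1.1, b1.3, b2.1, b2.3, b3.3} {b1.2} {b2.2, b3.1} {b3.2}


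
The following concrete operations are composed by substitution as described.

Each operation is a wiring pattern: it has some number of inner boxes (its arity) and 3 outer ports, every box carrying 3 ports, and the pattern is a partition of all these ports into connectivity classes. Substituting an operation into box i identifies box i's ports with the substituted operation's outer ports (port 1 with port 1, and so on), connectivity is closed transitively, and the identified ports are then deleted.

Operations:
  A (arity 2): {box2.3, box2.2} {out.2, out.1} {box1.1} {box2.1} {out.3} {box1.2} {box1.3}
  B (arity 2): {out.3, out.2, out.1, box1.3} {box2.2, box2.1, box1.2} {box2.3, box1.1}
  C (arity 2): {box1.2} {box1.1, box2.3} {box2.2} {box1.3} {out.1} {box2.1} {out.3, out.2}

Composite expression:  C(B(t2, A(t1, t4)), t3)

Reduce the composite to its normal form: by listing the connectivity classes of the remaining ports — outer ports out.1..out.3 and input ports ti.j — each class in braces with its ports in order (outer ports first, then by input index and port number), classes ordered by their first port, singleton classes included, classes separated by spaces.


{out.1} {out.2, out.3} {t1.1} {t1.2} {t1.3} {t2.1} {t2.2} {t2.3, t3.3} {t3.1} {t3.2} {t4.1} {t4.2, t4.3}


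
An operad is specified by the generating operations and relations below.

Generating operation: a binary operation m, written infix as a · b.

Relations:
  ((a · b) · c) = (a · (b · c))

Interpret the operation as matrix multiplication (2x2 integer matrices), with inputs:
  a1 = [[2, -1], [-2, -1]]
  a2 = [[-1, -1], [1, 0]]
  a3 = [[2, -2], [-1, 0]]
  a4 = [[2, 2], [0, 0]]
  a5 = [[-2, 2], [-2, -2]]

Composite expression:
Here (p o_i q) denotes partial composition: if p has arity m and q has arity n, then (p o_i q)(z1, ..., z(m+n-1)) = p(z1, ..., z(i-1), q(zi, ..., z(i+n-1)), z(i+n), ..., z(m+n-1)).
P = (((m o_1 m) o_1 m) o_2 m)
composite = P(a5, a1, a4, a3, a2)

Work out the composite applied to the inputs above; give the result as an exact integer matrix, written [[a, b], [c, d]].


(a1 · a4) = [[4, 4], [-4, -4]]
(a5 · (a1 · a4)) = [[-16, -16], [0, 0]]
((a5 · (a1 · a4)) · a3) = [[-16, 32], [0, 0]]
(((a5 · (a1 · a4)) · a3) · a2) = [[48, 16], [0, 0]]

[[48, 16], [0, 0]]


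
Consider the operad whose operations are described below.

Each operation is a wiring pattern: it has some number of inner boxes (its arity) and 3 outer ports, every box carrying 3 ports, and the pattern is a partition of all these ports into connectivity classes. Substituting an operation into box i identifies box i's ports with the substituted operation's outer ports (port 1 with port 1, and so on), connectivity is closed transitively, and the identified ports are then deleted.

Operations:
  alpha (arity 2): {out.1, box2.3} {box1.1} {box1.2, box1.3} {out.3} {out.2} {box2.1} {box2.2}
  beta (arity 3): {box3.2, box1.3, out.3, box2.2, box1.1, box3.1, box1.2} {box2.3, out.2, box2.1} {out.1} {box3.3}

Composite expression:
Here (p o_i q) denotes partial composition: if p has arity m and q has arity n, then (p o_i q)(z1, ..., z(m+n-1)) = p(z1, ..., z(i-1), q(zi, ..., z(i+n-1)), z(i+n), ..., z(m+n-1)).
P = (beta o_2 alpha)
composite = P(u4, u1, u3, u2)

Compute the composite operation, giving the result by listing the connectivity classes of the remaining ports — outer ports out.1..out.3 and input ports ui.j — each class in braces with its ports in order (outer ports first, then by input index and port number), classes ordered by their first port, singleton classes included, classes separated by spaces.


{out.1} {out.2, u3.3} {out.3, u2.1, u2.2, u4.1, u4.2, u4.3} {u1.1} {u1.2, u1.3} {u2.3} {u3.1} {u3.2}

Substituting into beta glues patterns; closure does the rest.
after alpha, the pattern on (u1, u3) reads {out.1, u3.3} {out.2} {out.3} {u1.1} {u1.2, u1.3} {u3.1} {u3.2} (out.j = its outer ports)
after beta, the pattern on (u4, u1, u3, u2) reads {out.1} {out.2, u3.3} {out.3, u2.1, u2.2, u4.1, u4.2, u4.3} {u1.1} {u1.2, u1.3} {u2.3} {u3.1} {u3.2} (out.j = its outer ports)


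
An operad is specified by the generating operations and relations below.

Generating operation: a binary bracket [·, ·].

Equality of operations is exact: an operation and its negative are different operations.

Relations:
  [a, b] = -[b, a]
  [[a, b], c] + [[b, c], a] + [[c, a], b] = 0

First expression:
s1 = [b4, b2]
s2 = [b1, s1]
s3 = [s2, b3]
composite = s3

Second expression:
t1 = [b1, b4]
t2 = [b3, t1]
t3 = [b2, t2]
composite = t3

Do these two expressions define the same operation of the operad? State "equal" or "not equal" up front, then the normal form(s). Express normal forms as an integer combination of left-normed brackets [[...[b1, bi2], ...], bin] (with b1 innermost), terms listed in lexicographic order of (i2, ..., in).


not equal: they reduce to -[[[b1, b2], b4], b3] + [[[b1, b4], b2], b3] and [[[b1, b4], b3], b2]

The first composite normalizes to -[[[b1, b2], b4], b3] + [[[b1, b4], b2], b3]
The second composite normalizes to [[[b1, b4], b3], b2]
Different reductions; not equal.


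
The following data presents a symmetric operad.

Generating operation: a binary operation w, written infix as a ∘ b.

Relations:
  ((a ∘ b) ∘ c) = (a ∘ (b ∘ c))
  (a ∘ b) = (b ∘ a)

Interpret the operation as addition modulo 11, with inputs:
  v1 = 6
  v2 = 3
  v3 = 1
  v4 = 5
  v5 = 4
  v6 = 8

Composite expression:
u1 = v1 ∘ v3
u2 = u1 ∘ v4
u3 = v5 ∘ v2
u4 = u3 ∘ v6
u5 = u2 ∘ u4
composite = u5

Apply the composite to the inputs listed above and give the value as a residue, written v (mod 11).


(v1 ∘ v3) = 7
((v1 ∘ v3) ∘ v4) = 1
(v5 ∘ v2) = 7
((v5 ∘ v2) ∘ v6) = 4
(((v1 ∘ v3) ∘ v4) ∘ ((v5 ∘ v2) ∘ v6)) = 5

5 (mod 11)


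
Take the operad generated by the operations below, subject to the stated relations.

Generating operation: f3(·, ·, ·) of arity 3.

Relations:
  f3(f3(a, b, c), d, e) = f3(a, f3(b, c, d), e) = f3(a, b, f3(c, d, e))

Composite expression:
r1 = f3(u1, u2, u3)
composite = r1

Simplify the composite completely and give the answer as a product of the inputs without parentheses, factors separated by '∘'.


u1 ∘ u2 ∘ u3


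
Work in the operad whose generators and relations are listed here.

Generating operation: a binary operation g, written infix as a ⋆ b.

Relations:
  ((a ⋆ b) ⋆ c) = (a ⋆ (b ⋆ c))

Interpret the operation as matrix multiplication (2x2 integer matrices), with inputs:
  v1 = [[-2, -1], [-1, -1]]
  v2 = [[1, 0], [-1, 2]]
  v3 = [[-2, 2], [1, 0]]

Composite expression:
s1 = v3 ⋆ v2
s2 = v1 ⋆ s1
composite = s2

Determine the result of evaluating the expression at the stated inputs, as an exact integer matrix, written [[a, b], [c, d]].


[[7, -8], [3, -4]]


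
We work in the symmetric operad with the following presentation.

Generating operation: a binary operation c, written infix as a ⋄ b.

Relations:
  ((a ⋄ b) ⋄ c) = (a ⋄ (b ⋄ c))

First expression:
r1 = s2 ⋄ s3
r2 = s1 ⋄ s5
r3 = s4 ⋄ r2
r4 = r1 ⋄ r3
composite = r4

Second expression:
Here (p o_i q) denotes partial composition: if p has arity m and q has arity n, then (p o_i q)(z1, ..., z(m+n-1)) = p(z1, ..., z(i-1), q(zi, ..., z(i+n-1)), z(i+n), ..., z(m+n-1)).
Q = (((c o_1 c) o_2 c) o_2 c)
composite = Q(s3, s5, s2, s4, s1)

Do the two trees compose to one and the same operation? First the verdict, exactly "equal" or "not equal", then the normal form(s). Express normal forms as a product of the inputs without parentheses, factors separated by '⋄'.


not equal — first s2 ⋄ s3 ⋄ s4 ⋄ s1 ⋄ s5, second s3 ⋄ s5 ⋄ s2 ⋄ s4 ⋄ s1

The first expression reduces to s2 ⋄ s3 ⋄ s4 ⋄ s1 ⋄ s5
The second expression reduces to s3 ⋄ s5 ⋄ s2 ⋄ s4 ⋄ s1
The normal forms differ: not equal.


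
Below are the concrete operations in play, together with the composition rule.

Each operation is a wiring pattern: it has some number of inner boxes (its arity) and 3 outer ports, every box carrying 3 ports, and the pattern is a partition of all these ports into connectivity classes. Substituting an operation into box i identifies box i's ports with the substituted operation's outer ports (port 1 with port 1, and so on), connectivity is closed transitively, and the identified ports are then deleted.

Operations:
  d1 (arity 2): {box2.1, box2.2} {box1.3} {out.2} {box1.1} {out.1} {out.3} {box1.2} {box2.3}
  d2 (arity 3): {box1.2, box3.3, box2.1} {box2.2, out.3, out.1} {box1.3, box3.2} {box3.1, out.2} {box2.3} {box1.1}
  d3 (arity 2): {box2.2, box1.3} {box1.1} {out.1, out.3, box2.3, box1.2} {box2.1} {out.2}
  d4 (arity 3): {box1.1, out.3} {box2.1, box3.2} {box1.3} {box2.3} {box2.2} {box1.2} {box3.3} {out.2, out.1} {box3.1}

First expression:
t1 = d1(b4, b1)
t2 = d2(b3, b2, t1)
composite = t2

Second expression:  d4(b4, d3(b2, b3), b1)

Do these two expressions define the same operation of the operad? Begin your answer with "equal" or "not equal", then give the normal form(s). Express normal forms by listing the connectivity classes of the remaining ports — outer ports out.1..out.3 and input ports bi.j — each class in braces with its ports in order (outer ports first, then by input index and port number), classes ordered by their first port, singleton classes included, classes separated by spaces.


Normal form of the first expression: {out.1, out.3, b2.2} {out.2} {b1.1, b1.2} {b1.3} {b2.1, b3.2} {b2.3} {b3.1} {b3.3} {b4.1} {b4.2} {b4.3}
Normal form of the second expression: {out.1, out.2} {out.3, b4.1} {b1.1} {b1.2, b2.2, b3.3} {b1.3} {b2.1} {b2.3, b3.2} {b3.1} {b4.2} {b4.3}
Different reductions; not equal.

not equal: they reduce to {out.1, out.3, b2.2} {out.2} {b1.1, b1.2} {b1.3} {b2.1, b3.2} {b2.3} {b3.1} {b3.3} {b4.1} {b4.2} {b4.3} and {out.1, out.2} {out.3, b4.1} {b1.1} {b1.2, b2.2, b3.3} {b1.3} {b2.1} {b2.3, b3.2} {b3.1} {b4.2} {b4.3}


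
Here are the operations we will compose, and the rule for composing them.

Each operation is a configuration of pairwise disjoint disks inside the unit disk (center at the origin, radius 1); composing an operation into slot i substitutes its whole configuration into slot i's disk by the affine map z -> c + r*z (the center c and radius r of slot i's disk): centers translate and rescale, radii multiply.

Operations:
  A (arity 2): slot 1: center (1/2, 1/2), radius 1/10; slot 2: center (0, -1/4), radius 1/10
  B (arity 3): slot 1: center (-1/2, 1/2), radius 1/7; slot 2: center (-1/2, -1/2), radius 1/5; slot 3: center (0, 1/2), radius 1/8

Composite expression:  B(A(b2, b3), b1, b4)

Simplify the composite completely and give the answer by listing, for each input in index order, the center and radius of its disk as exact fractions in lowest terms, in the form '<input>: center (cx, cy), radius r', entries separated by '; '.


Affine substitution under B: radii multiply and b-centers shift.
input b2: composing its 2 substitution steps yields center (-3/7, 4/7), radius 1/70
input b3: composing its 2 substitution steps yields center (-1/2, 13/28), radius 1/70
input b1: composing its 1 substitution step yields center (-1/2, -1/2), radius 1/5
input b4: composing its 1 substitution step yields center (0, 1/2), radius 1/8

b1: center (-1/2, -1/2), radius 1/5; b2: center (-3/7, 4/7), radius 1/70; b3: center (-1/2, 13/28), radius 1/70; b4: center (0, 1/2), radius 1/8


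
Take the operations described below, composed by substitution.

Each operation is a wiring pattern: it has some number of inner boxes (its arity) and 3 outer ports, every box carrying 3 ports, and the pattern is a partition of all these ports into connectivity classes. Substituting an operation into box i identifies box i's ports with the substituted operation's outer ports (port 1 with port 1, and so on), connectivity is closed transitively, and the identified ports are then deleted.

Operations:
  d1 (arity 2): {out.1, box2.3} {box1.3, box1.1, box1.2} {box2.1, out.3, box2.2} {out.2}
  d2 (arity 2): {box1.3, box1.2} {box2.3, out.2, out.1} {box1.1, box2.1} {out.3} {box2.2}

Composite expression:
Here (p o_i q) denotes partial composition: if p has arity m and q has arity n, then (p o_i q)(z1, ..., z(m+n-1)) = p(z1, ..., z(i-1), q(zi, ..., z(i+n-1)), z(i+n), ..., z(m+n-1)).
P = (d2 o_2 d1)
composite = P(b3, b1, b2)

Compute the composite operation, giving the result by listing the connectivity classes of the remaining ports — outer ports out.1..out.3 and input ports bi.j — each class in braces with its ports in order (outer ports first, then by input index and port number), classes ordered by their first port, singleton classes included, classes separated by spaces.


Reachability decides: close wires over d2-identified ports.
d1 over (b1, b2) gives {out.1, b2.3} {out.2} {out.3, b2.1, b2.2} {b1.1, b1.2, b1.3}, out.j being that stage's outer ports
d2 over (b3, b1, b2) gives {out.1, out.2, b2.1, b2.2} {out.3} {b1.1, b1.2, b1.3} {b2.3, b3.1} {b3.2, b3.3}, out.j being that stage's outer ports

{out.1, out.2, b2.1, b2.2} {out.3} {b1.1, b1.2, b1.3} {b2.3, b3.1} {b3.2, b3.3}


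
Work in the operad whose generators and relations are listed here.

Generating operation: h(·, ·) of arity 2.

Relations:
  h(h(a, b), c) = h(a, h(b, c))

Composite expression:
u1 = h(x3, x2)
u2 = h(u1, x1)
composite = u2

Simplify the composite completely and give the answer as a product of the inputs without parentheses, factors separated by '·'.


x3 · x2 · x1

Under associativity of h, the answer is the x's in reading order.
h(x3, x2) collapses to x3 · x2
h(h(x3, x2), x1) collapses to x3 · x2 · x1


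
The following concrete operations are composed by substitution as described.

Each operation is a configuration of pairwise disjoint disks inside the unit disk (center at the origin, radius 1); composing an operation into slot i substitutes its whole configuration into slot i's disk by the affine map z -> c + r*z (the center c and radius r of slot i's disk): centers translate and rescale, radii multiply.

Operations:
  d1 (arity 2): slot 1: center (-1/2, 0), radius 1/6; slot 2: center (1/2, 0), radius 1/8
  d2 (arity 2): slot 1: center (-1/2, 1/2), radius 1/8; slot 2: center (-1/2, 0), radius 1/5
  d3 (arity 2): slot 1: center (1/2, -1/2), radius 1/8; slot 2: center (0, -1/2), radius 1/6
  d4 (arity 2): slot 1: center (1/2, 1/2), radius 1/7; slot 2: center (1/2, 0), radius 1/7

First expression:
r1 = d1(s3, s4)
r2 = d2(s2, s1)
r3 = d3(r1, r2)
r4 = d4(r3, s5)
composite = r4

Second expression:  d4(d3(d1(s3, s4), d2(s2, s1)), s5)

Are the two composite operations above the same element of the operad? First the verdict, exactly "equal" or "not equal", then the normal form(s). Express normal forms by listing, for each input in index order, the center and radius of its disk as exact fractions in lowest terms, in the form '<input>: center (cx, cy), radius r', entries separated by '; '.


Normal form of the first expression: s1: center (41/84, 3/7), radius 1/210; s2: center (41/84, 37/84), radius 1/336; s3: center (9/16, 3/7), radius 1/336; s4: center (65/112, 3/7), radius 1/448; s5: center (1/2, 0), radius 1/7
Normal form of the second expression: s1: center (41/84, 3/7), radius 1/210; s2: center (41/84, 37/84), radius 1/336; s3: center (9/16, 3/7), radius 1/336; s4: center (65/112, 3/7), radius 1/448; s5: center (1/2, 0), radius 1/7
Identical normal forms: equal.

equal — both sides give s1: center (41/84, 3/7), radius 1/210; s2: center (41/84, 37/84), radius 1/336; s3: center (9/16, 3/7), radius 1/336; s4: center (65/112, 3/7), radius 1/448; s5: center (1/2, 0), radius 1/7


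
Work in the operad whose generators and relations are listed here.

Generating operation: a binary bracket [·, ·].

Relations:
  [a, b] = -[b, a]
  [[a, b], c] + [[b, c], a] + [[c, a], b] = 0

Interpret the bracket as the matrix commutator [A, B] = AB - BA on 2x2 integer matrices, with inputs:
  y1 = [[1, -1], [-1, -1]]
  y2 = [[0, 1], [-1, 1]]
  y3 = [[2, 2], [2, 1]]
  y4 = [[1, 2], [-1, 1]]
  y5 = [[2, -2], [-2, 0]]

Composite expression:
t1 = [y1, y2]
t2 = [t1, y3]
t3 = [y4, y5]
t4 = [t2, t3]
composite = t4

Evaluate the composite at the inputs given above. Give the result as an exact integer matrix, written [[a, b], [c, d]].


[[-34, 116], [44, 34]]

[y1, y2] = [[2, 1], [3, -2]]
[[y1, y2], y3] = [[-4, 7], [-5, 4]]
[y4, y5] = [[-6, -4], [-2, 6]]
[[[y1, y2], y3], [y4, y5]] = [[-34, 116], [44, 34]]


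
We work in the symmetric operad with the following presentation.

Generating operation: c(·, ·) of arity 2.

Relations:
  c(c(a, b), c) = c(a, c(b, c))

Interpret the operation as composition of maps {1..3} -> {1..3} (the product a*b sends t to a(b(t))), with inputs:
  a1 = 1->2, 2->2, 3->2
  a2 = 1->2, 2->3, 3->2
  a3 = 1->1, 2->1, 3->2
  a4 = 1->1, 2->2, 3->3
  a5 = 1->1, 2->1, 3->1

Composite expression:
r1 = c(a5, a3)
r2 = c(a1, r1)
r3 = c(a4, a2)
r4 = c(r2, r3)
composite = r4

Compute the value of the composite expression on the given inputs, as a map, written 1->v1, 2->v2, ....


1->2, 2->2, 3->2

c(a5, a3) = 1->1, 2->1, 3->1
c(a1, c(a5, a3)) = 1->2, 2->2, 3->2
c(a4, a2) = 1->2, 2->3, 3->2
c(c(a1, c(a5, a3)), c(a4, a2)) = 1->2, 2->2, 3->2


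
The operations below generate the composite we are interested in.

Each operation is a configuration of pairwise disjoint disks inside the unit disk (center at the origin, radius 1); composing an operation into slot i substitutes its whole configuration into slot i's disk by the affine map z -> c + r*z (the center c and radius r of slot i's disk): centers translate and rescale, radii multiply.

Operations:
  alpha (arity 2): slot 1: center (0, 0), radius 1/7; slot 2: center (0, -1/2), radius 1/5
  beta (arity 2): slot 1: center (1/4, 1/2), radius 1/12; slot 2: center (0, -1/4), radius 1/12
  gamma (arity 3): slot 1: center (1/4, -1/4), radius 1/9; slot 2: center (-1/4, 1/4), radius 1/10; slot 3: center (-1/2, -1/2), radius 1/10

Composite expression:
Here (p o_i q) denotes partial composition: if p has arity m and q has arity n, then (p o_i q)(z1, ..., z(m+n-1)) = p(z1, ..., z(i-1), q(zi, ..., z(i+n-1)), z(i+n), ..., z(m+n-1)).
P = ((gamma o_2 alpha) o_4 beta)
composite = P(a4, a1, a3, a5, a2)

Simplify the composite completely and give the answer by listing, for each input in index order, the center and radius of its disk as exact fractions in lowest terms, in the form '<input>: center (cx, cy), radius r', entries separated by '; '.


a1: center (-1/4, 1/4), radius 1/70; a2: center (-1/2, -21/40), radius 1/120; a3: center (-1/4, 1/5), radius 1/50; a4: center (1/4, -1/4), radius 1/9; a5: center (-19/40, -9/20), radius 1/120


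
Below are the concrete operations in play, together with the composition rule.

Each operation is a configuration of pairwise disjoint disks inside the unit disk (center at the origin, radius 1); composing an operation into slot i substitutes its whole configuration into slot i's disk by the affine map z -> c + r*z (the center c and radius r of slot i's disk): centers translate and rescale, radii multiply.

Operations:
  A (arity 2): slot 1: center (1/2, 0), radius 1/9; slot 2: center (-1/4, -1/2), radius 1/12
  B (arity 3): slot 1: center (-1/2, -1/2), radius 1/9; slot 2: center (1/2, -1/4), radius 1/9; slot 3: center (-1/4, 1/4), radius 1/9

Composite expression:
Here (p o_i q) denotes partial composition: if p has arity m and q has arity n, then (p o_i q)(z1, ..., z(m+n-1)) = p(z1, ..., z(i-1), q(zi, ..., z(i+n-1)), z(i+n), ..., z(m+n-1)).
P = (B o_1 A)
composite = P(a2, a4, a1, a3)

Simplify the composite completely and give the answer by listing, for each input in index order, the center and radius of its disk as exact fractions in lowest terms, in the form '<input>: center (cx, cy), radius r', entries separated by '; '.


a1: center (1/2, -1/4), radius 1/9; a2: center (-4/9, -1/2), radius 1/81; a3: center (-1/4, 1/4), radius 1/9; a4: center (-19/36, -5/9), radius 1/108


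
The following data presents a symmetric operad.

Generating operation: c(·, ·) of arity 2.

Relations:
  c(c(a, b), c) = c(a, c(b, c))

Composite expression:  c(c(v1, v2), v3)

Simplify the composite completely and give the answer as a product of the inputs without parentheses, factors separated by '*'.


v1 * v2 * v3


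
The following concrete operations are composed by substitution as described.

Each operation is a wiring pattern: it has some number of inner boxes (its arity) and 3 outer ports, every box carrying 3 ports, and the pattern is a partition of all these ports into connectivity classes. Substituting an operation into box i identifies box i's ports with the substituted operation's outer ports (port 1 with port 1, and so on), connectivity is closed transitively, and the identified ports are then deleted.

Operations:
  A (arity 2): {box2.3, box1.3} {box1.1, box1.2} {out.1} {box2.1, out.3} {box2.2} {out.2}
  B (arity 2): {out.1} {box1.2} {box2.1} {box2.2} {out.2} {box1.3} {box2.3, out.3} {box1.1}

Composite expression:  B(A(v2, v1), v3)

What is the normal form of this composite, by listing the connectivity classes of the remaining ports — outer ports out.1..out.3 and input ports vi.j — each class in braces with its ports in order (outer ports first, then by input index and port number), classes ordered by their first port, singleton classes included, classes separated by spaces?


{out.1} {out.2} {out.3, v3.3} {v1.1} {v1.2} {v1.3, v2.3} {v2.1, v2.2} {v3.1} {v3.2}


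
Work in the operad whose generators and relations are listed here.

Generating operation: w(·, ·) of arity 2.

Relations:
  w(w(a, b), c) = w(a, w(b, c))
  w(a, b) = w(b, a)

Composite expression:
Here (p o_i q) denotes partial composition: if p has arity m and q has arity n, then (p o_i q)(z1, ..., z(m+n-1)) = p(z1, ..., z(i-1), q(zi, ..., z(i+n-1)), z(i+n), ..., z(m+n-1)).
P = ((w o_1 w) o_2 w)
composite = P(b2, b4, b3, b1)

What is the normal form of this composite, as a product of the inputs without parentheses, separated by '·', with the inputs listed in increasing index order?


Reordering under w is free, so list the b-inputs canonically.
w(b4, b3) collapses to b4 · b3
w(b2, w(b4, b3)) collapses to b2 · b4 · b3
w(w(b2, w(b4, b3)), b1) collapses to b2 · b4 · b3 · b1
putting the inputs in ascending order: b1 · b2 · b3 · b4

b1 · b2 · b3 · b4


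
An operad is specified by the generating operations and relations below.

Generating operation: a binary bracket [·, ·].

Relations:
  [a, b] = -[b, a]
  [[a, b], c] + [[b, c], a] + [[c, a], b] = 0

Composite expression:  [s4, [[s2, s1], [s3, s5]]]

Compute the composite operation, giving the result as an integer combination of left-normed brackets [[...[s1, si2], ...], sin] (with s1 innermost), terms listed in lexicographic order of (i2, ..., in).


[[[[s1, s2], s3], s5], s4] - [[[[s1, s2], s5], s3], s4]


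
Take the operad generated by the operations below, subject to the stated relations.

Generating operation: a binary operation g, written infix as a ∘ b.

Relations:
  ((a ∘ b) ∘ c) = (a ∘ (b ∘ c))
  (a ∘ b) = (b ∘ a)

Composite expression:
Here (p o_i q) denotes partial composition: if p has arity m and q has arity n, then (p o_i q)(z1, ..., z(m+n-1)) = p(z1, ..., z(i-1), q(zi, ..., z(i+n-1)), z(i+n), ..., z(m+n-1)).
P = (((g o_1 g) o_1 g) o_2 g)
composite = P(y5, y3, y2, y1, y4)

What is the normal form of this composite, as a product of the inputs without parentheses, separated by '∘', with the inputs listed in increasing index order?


y1 ∘ y2 ∘ y3 ∘ y4 ∘ y5

Shape and order are irrelevant to g; the y-input set decides.
(y3 ∘ y2) collapses to y3 ∘ y2
(y5 ∘ (y3 ∘ y2)) collapses to y5 ∘ y3 ∘ y2
((y5 ∘ (y3 ∘ y2)) ∘ y1) collapses to y5 ∘ y3 ∘ y2 ∘ y1
(((y5 ∘ (y3 ∘ y2)) ∘ y1) ∘ y4) collapses to y5 ∘ y3 ∘ y2 ∘ y1 ∘ y4
the factors in increasing index order: y1 ∘ y2 ∘ y3 ∘ y4 ∘ y5


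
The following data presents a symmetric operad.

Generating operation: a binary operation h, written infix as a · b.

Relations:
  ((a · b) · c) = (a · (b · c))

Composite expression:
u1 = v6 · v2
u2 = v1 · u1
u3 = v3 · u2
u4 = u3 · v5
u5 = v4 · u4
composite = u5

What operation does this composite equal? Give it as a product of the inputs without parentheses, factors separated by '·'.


v4 · v3 · v1 · v6 · v2 · v5


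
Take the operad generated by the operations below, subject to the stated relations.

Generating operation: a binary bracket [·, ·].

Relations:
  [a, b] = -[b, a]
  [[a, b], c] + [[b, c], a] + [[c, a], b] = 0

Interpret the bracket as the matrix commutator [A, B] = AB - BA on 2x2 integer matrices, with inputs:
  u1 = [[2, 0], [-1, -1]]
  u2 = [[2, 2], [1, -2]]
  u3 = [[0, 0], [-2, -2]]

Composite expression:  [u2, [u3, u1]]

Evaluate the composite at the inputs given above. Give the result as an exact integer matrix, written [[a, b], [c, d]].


[u3, u1] = [[0, 0], [-4, 0]]
[u2, [u3, u1]] = [[-8, 0], [16, 8]]

[[-8, 0], [16, 8]]


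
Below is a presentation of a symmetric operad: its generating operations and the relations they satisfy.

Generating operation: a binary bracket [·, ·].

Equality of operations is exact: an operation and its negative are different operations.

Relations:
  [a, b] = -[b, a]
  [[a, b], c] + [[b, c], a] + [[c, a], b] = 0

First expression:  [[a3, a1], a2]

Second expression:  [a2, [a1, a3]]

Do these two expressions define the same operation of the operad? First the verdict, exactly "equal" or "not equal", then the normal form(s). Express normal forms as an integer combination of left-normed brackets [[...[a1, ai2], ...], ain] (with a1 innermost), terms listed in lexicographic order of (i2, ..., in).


In normal form, the first expression is -[[a1, a3], a2]
In normal form, the second expression is -[[a1, a3], a2]
Both agree, so they are equal.

equal — both sides give -[[a1, a3], a2]


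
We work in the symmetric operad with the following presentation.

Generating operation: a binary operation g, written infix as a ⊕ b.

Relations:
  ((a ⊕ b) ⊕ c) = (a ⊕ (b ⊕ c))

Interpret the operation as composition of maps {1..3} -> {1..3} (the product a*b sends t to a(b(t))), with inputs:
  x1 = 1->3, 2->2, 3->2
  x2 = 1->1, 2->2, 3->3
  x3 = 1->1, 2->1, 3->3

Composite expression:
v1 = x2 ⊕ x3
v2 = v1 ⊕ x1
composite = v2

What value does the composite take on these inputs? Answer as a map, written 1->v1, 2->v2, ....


1->3, 2->1, 3->1

(x2 ⊕ x3) = 1->1, 2->1, 3->3
((x2 ⊕ x3) ⊕ x1) = 1->3, 2->1, 3->1


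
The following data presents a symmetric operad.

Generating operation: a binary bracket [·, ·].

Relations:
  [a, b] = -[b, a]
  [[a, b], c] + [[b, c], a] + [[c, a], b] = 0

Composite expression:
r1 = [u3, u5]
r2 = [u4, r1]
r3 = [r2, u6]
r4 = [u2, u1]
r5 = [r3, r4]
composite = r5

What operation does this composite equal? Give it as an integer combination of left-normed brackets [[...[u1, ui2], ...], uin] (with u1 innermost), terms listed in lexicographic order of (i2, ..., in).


-[[[[[u1, u2], u3], u5], u4], u6] + [[[[[u1, u2], u4], u3], u5], u6] - [[[[[u1, u2], u4], u5], u3], u6] + [[[[[u1, u2], u5], u3], u4], u6] + [[[[[u1, u2], u6], u3], u5], u4] - [[[[[u1, u2], u6], u4], u3], u5] + [[[[[u1, u2], u6], u4], u5], u3] - [[[[[u1, u2], u6], u5], u3], u4]

A multilinear Lie element is pinned by u1-initial words (u1 innermost).
Composite bracket: [[[u4, [u3, u5]], u6], [u2, u1]]
Each bracket splits as ab - ba, giving 32 signed words (2^5 = 32).
Coefficients come from the u1-initial words:
  word u1u2u3u5u4u6 has sign -1, contributing -[[[[[u1, u2], u3], u5], u4], u6]
  word u1u2u4u3u5u6 has sign +1, contributing +[[[[[u1, u2], u4], u3], u5], u6]
  word u1u2u4u5u3u6 has sign -1, contributing -[[[[[u1, u2], u4], u5], u3], u6]
  word u1u2u5u3u4u6 has sign +1, contributing +[[[[[u1, u2], u5], u3], u4], u6]
  word u1u2u6u3u5u4 has sign +1, contributing +[[[[[u1, u2], u6], u3], u5], u4]
  word u1u2u6u4u3u5 has sign -1, contributing -[[[[[u1, u2], u6], u4], u3], u5]
  word u1u2u6u4u5u3 has sign +1, contributing +[[[[[u1, u2], u6], u4], u5], u3]
  word u1u2u6u5u3u4 has sign -1, contributing -[[[[[u1, u2], u6], u5], u3], u4]


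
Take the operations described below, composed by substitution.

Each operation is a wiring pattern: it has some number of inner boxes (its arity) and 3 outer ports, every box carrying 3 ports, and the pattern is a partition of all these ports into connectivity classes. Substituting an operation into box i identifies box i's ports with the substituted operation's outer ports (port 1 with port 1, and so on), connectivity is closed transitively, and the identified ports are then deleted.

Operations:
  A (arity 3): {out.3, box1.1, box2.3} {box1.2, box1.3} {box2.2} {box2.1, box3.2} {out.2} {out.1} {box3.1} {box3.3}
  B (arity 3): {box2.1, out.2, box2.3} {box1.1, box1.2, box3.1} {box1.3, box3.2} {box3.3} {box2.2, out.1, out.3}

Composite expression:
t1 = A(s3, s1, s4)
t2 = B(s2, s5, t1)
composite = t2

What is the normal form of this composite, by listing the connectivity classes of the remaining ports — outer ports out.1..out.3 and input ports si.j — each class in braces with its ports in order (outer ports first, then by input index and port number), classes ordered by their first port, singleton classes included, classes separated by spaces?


{out.1, out.3, s5.2} {out.2, s5.1, s5.3} {s1.1, s4.2} {s1.2} {s1.3, s3.1} {s2.1, s2.2} {s2.3} {s3.2, s3.3} {s4.1} {s4.3}


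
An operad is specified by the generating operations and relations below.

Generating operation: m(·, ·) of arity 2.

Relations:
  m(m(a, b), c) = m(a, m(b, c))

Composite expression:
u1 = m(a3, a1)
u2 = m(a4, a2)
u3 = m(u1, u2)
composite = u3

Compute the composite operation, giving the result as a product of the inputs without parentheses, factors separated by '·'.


a3 · a1 · a4 · a2


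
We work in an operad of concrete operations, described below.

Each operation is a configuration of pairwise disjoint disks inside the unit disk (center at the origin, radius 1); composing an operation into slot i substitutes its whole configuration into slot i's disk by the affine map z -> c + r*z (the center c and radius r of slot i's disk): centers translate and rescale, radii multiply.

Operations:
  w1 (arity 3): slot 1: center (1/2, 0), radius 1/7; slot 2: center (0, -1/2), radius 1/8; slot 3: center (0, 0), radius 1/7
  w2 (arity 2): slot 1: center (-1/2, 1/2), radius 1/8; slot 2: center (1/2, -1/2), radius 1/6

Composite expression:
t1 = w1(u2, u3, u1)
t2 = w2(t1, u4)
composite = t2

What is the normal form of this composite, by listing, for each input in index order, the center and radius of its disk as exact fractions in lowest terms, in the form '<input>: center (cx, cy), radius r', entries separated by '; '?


u1: center (-1/2, 1/2), radius 1/56; u2: center (-7/16, 1/2), radius 1/56; u3: center (-1/2, 7/16), radius 1/64; u4: center (1/2, -1/2), radius 1/6

Nesting under w2 composes maps z -> c + r*z down each u-path.
input u2: applying the 2 nested substitutions gives center (-7/16, 1/2), radius 1/56
input u3: applying the 2 nested substitutions gives center (-1/2, 7/16), radius 1/64
input u1: applying the 2 nested substitutions gives center (-1/2, 1/2), radius 1/56
input u4: applying the 1 nested substitution gives center (1/2, -1/2), radius 1/6


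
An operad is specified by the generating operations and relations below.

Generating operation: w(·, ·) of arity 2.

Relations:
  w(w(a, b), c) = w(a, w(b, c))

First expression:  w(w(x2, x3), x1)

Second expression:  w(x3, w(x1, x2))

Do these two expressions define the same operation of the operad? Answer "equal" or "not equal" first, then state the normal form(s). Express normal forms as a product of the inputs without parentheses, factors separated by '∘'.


The first expression reduces to x2 ∘ x3 ∘ x1
The second expression reduces to x3 ∘ x1 ∘ x2
No match — not equal.

not equal; first: x2 ∘ x3 ∘ x1; second: x3 ∘ x1 ∘ x2


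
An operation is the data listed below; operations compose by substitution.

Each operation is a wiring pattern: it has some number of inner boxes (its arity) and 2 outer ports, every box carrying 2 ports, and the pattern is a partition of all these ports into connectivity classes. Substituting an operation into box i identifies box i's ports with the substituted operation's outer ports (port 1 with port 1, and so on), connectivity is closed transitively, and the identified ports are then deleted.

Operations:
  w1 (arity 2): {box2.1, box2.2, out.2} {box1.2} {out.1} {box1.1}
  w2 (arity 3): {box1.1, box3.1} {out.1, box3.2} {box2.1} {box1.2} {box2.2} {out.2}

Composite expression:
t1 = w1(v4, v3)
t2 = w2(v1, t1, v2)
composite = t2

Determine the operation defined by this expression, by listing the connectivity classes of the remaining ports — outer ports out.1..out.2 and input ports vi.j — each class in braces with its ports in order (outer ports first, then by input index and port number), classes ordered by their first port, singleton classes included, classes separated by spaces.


{out.1, v2.2} {out.2} {v1.1, v2.1} {v1.2} {v3.1, v3.2} {v4.1} {v4.2}

Connectivity passes through glued w2-boundaries; trace each wire chain.
through w1, on inputs (v4, v3): {out.1} {out.2, v3.1, v3.2} {v4.1} {v4.2} (out.j = stage outer ports)
through w2, on inputs (v1, v4, v3, v2): {out.1, v2.2} {out.2} {v1.1, v2.1} {v1.2} {v3.1, v3.2} {v4.1} {v4.2} (out.j = stage outer ports)


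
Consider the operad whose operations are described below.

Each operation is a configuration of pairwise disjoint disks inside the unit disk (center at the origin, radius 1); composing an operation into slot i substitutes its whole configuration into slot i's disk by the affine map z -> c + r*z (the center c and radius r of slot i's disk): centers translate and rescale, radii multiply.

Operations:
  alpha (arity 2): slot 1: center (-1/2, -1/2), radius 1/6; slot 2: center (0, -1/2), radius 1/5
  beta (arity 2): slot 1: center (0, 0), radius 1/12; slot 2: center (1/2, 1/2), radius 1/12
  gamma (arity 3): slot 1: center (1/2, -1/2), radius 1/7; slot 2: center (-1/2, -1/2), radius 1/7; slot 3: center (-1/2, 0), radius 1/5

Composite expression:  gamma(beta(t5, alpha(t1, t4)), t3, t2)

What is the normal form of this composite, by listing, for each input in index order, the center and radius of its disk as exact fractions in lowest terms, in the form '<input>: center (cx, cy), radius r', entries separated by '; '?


t1: center (95/168, -73/168), radius 1/504; t2: center (-1/2, 0), radius 1/5; t3: center (-1/2, -1/2), radius 1/7; t4: center (4/7, -73/168), radius 1/420; t5: center (1/2, -1/2), radius 1/84

Below gamma, radii multiply path by path; the t-disk centers shift.
tracing t5 down its 2-map path: center (1/2, -1/2), radius 1/84
tracing t1 down its 3-map path: center (95/168, -73/168), radius 1/504
tracing t4 down its 3-map path: center (4/7, -73/168), radius 1/420
tracing t3 down its 1-map path: center (-1/2, -1/2), radius 1/7
tracing t2 down its 1-map path: center (-1/2, 0), radius 1/5
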